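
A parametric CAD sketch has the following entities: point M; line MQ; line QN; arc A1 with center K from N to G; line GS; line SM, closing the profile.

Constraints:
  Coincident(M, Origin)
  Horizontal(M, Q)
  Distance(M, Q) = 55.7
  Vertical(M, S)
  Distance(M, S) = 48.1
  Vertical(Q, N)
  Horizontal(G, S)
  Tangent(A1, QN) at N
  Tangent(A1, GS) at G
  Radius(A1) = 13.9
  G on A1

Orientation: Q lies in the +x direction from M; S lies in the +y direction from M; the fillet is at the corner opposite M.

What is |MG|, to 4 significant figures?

63.72

M is at the origin; MQ is horizontal with |MQ| = 55.7 and Q on the +x side, so Q = (55.70, 0.000). MS is vertical with |MS| = 48.1 and S on the +y side, so S = (0.000, 48.10). The virtual corner opposite M is at (55.70, 48.10). Since A1 is tangent to QN there, KN ⟂ QN and the tangent condition forces KG to be normal to GS, with radius 13.9, so the center K sits 13.9 in from both sides at K = (41.80, 34.20). That places the tangent points at N = (55.70, 34.20) on QN and G = (41.80, 48.10) on GS. Then |MG| = |G − M| = 63.72.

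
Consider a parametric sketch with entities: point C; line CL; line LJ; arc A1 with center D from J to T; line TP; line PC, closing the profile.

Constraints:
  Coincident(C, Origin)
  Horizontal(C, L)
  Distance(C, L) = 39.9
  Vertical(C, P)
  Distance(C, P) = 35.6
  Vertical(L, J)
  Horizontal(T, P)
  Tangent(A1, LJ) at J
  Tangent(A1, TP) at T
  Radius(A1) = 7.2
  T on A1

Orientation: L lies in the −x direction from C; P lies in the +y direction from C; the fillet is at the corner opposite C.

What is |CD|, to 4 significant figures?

43.31

C is at the origin; CL is horizontal with |CL| = 39.9 and L on the −x side, so L = (-39.90, 0.000). C and P share the same x with |CP| = 35.6 and P on the +y side, so P = (0.000, 35.60). The virtual corner opposite C is at (-39.90, 35.60). Tangency of A1 to LJ means the radius DJ is perpendicular to LJ and A1 meets TP tangentially, so DT is at right angles to TP, with radius 7.2, so the center D sits 7.2 in from both sides at D = (-32.70, 28.40). Then |CD| = |D − C| = 43.31.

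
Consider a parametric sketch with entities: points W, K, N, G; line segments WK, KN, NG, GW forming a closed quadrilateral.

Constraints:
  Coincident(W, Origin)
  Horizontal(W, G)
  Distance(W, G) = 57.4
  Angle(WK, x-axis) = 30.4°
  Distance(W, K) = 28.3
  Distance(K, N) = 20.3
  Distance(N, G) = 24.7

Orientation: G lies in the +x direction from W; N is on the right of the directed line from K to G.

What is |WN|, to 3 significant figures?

33.3

W is at the origin; WG is horizontal with |WG| = 57.4 and G in +x, so G = (57.4, 0). WK runs at 30.4° with |WK| = 28.3, so K = (24.4, 14.3). N is determined by |KN| = 20.3 and |NG| = 24.7 together: it lies at the intersection of circle(K, 20.3) and circle(G, 24.7). With |KG| = 36.0, the foot of the radical line on KG is 15.2 from K and the perpendicular offset is √(20.3² − 15.2²) = 13.4. Taking the right-of-KG solution: N = (33.0, -4.06).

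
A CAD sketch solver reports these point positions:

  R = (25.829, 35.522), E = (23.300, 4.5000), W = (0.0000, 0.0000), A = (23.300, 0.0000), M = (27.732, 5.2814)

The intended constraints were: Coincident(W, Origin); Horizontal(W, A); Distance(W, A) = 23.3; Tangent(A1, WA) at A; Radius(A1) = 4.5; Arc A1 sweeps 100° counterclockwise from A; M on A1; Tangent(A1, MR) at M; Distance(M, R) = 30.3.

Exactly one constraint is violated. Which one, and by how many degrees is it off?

Tangent(A1, MR) at M — off by 6.40°.

W = (0.00, 0.00) ✓; W.y = 0.00, A.y = 0.00 ✓; |WA| = 23.30 ✓; ∠(EA, AW) = 90.00° ✓; |EA| = 4.500 ✓; bearing(E→M) − bearing(E→A) = 100.0° ✓; |EM| = 4.500 ✓; ∠(EM, MR) = 96.40° ✗; |MR| = 30.30 ✓.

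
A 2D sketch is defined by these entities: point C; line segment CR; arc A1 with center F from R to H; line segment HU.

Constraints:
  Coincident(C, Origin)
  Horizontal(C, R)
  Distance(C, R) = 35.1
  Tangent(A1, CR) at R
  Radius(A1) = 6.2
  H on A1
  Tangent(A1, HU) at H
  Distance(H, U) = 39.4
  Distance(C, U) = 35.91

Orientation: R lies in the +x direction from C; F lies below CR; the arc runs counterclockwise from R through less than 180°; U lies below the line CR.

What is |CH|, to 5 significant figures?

30.118

Checks: C.y = 0.00, R.y = 0.00 ✓; |FH| = 6.200 ✓; ∠(FH, HU) = 90.00° ✓; |HU| = 39.40 ✓; |CU| = 35.91 ✓.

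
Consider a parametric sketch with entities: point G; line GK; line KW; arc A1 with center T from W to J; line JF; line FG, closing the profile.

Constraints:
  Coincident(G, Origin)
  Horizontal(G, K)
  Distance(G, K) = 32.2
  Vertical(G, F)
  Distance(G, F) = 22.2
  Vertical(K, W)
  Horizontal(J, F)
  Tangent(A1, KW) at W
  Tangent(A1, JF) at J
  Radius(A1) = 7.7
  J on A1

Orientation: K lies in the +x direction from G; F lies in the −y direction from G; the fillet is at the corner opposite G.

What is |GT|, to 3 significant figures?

28.5

G is at the origin; GK is horizontal with |GK| = 32.2 and K on the +x side, so K = (32.2, 0.00). G and F share the same x with |GF| = 22.2 and F on the −y side, so F = (0.00, -22.2). The virtual corner opposite G is at (32.2, -22.2). Tangency of A1 to KW means the radius TW is perpendicular to KW and A1 meets JF tangentially, so TJ is at right angles to JF, with radius 7.7, so the center T sits 7.7 in from both sides at T = (24.5, -14.5). Then |GT| = |T − G| = 28.5.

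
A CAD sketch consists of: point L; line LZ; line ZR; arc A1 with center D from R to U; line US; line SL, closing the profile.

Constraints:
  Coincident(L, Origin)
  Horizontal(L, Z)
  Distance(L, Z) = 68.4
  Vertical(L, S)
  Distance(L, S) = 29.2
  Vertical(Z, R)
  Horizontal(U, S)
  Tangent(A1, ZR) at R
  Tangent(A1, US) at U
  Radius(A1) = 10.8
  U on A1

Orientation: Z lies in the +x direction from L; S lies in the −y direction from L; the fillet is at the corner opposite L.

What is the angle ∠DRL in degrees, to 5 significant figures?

15.056°

L is at the origin; L and Z share the same y with |LZ| = 68.4 and Z on the +x side, so Z = (68.400, 0.0000). LS is vertical with |LS| = 29.2 and S on the −y side, so S = (0.0000, -29.200). The virtual corner opposite L is at (68.400, -29.200). Since A1 is tangent to ZR there, DR ⟂ ZR and since A1 is tangent to US there, DU ⟂ US, with radius 10.8, so the center D sits 10.8 in from both sides at D = (57.600, -18.400). That places the tangent points at R = (68.400, -18.400) on ZR and U = (57.600, -29.200) on US. Then cos ∠DRL = RD·RL / (|RD||RL|), giving 15.056°.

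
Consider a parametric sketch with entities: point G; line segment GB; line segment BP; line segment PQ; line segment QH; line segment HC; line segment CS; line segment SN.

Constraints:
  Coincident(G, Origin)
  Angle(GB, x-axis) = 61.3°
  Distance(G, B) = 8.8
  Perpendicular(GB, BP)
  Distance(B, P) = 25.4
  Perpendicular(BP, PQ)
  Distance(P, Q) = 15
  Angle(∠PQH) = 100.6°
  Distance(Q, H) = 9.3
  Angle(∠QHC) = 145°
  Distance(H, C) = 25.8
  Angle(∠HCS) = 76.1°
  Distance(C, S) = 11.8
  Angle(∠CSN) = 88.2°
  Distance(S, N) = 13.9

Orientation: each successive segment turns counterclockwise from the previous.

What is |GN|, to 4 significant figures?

11.14

∠HCS = 76.1° gives CS at 99.60° from the x-axis; with |CS| = 11.8, S = (5.699, 10.57). ∠CSN = 88.2° gives SN at -168.6° from the x-axis; with |SN| = 13.9, N = (-7.926, 7.822). Then |GN| = |N − G| = 11.14.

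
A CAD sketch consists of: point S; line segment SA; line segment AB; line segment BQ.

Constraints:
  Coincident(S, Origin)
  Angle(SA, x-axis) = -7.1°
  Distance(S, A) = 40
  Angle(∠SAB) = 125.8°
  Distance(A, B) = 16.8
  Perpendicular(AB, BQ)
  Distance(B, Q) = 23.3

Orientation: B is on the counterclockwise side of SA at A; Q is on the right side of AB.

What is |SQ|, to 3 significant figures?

68.7

S is at the origin; SA runs at -7.1° with length 40.0, so A = 40.0·(cos -7.1°, sin -7.1°) = (39.7, -4.94). ∠SAB = 125.8°, so AB runs at -7.1° + (180° − 125.8°) = 47.1° from the x-axis; with |AB| = 16.8, B = A + 16.8·(cos 47.1°, sin 47.1°) = (51.1, 7.36). AB ⟂ BQ; with |BQ| = 23.3 on the right of AB, Q = B + 23.3·(0.733, -0.681) = (68.2, -8.50). Then |SQ| = |Q − S| = 68.7.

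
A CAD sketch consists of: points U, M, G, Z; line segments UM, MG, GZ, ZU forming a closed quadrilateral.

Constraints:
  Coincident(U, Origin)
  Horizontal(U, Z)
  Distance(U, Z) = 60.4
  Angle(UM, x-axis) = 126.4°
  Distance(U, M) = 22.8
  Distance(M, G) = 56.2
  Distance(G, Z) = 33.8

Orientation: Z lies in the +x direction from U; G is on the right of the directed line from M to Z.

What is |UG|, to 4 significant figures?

34.79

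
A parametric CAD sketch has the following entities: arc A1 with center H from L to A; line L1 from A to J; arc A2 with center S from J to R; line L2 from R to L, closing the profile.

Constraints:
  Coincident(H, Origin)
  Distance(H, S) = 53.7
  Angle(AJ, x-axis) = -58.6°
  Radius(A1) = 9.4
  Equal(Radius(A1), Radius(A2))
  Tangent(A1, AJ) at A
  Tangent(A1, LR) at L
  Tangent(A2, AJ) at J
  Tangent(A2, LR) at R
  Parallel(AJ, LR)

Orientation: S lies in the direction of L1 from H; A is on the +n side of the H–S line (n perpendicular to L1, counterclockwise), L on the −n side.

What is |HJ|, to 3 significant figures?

54.5

The slot axis is L1's direction at -58.6°, so u = (cos -58.6°, sin -58.6°) = (0.521, -0.854) and n = (−sin -58.6°, cos -58.6°) = (0.854, 0.521). H is at the origin and S lies 53.7 along u from H, so S = 53.7·u = (28.0, -45.8). Tangency of A1 to both parallel lines with radius 9.4 puts A and L at H ± 9.4·n: A = (8.02, 4.90), L = (-8.02, -4.90). Equal radii place J and R the same way about S: J = S + 9.4·n = (36.0, -40.9), R = S − 9.4·n = (20.0, -50.7). Then |HJ| = |J − H| = 54.5.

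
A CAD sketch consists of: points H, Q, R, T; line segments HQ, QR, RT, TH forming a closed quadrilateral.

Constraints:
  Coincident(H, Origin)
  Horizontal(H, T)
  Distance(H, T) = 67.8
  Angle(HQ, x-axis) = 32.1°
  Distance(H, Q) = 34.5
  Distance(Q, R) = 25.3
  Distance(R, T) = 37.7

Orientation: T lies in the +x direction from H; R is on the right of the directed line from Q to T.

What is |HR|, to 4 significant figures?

31.51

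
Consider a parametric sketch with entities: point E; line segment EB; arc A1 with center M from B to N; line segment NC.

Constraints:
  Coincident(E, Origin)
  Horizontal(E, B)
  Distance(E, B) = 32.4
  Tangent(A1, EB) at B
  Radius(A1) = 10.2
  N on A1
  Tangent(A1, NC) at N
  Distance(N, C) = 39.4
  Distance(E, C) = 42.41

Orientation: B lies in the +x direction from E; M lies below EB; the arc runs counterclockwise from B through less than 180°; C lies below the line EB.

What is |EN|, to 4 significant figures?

23.87

E is at the origin; E and B share the same y with |EB| = 32.4 and B on the +x side, so B = (32.40, 0.000). Since A1 is tangent to EB there, MB ⟂ EB, so M = B + (0, -10.2) = (32.40, -10.20). Since MN ⟂ NC (tangency), |MC| = √(10.2² + 39.4²) = 40.70 regardless of where N sits on A1. So C lies on both circle(E, 42.41) and circle(M, 40.70); the below-EB intersection is C = (6.823, -41.86). N is the foot of the tangent from C: N = (23.11, -5.983).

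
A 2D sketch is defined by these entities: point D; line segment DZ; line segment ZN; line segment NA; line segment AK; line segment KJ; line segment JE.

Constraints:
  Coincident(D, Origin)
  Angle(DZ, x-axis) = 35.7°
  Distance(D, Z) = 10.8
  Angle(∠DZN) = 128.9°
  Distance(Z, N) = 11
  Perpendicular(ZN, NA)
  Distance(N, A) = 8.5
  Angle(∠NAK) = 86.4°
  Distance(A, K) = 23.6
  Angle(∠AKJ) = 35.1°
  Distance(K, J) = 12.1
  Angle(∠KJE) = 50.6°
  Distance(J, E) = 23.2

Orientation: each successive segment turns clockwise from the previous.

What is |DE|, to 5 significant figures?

15.331

D is at the origin; DZ runs at 35.7° with length 10.8, so Z = (8.7705, 6.3022). ∠DZN = 128.9° gives ZN at -15.400° from the x-axis; with |ZN| = 11.0, N = (19.376, 3.3811). ZN ⟂ NA, so NA runs at -105.40°; with |NA| = 8.5, A = (17.118, -4.8137). ∠NAK = 86.4° gives AK at 161.00° from the x-axis; with |AK| = 23.6, K = (-5.1959, 2.8697). ∠AKJ = 35.1° gives KJ at 16.100° from the x-axis; with |KJ| = 12.1, J = (6.4295, 6.2252). ∠KJE = 50.6° gives JE at -113.30° from the x-axis; with |JE| = 23.2, E = (-2.7471, -15.083). Then |DE| = |E − D| = 15.331.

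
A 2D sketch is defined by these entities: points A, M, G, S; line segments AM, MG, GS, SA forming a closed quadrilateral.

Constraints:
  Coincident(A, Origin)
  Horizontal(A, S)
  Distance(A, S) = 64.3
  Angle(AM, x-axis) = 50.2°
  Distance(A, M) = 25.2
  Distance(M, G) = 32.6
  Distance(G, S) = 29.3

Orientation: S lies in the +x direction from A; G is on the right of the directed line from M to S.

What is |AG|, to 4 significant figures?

36.38

Checks: |MG| = 32.60 ✓; |GS| = 29.30 ✓.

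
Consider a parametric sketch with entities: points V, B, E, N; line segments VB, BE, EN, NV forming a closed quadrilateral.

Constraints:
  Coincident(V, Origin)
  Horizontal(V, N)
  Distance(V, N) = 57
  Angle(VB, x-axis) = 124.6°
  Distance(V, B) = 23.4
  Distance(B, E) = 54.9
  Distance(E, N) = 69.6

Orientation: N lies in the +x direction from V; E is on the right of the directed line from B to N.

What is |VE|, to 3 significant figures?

34.9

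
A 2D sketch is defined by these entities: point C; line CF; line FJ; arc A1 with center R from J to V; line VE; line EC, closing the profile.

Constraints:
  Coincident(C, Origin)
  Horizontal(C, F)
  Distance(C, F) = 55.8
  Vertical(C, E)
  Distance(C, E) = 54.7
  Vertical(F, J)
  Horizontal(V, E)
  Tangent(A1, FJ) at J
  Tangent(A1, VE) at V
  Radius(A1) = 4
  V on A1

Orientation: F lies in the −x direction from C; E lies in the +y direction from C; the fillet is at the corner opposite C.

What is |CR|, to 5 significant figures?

72.483

CE is vertical with |CE| = 54.7 and E on the +y side, so E = (0.0000, 54.700). The virtual corner opposite C is at (-55.800, 54.700). The tangent condition forces RJ to be normal to FJ and the tangent condition forces RV to be normal to VE, with radius 4.0, so the center R sits 4.0 in from both sides at R = (-51.800, 50.700). Then |CR| = |R − C| = 72.483.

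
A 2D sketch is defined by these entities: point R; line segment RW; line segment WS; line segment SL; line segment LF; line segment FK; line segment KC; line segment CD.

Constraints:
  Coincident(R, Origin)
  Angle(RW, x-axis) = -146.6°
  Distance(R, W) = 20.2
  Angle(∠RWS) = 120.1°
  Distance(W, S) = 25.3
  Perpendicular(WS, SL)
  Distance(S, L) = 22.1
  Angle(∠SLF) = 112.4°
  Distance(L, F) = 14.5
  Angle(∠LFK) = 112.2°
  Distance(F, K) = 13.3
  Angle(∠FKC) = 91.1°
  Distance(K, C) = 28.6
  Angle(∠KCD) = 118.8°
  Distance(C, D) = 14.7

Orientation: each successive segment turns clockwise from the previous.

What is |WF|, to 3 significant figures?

30.1

WS is perpendicular to SL, so SL runs at 63.5°; with |SL| = 22.1, L = (-29.6, 19.9). ∠SLF = 112.4° gives LF at -4.10° from the x-axis; with |LF| = 14.5, F = (-15.2, 18.9). Then |WF| = |F − W| = 30.1.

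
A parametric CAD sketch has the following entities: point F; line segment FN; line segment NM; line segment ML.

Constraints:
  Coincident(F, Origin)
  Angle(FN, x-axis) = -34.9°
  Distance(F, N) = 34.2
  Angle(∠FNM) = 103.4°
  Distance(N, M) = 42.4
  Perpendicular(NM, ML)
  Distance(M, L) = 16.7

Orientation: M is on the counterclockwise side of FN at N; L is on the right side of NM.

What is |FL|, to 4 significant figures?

70.92

F is at the origin; FN runs at -34.9° with length 34.2, so N = 34.2·(cos -34.9°, sin -34.9°) = (28.05, -19.57). ∠FNM = 103.4°, so NM runs at -34.9° + (180° − 103.4°) = 41.70° from the x-axis; with |NM| = 42.4, M = N + 42.4·(cos 41.70°, sin 41.70°) = (59.71, 8.638). The perpendicularity gives ML at right angles to NM; with |ML| = 16.7 on the right of NM, L = M + 16.7·(0.6652, -0.7466) = (70.82, -3.830). Then |FL| = |L − F| = 70.92.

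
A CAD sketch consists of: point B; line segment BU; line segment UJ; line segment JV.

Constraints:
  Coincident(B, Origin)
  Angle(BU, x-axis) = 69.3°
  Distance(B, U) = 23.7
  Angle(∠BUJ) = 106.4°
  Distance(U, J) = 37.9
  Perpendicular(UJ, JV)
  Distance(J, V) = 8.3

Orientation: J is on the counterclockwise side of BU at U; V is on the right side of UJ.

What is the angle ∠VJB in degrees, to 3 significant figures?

117°

B is at the origin; BU runs at 69.3° with length 23.7, so U = 23.7·(cos 69.3°, sin 69.3°) = (8.38, 22.2). ∠BUJ = 106.4°, so UJ runs at 69.3° + (180° − 106.4°) = 143° from the x-axis; with |UJ| = 37.9, J = U + 37.9·(cos 143°, sin 143°) = (-21.9, 45.0). UJ ⟂ JV; with |JV| = 8.3 on the right of UJ, V = J + 8.3·(0.603, 0.798) = (-16.8, 51.7). Then cos ∠VJB = JV·JB / (|JV||JB|), giving 117°.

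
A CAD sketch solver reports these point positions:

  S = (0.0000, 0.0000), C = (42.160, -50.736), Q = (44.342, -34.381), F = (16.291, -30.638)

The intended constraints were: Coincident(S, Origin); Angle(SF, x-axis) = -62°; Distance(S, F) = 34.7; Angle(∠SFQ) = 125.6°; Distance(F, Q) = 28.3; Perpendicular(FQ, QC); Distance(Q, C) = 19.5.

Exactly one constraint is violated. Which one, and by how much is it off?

Distance(Q, C) = 19.5 — off by 3.00.

S = (0.00, 0.00) ✓; SF at -62.00° ✓; |SF| = 34.70 ✓; ∠SFQ = 125.6° ✓; |FQ| = 28.30 ✓; ∠(FQ, QC) = 90.00° ✓; |QC| = 16.50 ✗.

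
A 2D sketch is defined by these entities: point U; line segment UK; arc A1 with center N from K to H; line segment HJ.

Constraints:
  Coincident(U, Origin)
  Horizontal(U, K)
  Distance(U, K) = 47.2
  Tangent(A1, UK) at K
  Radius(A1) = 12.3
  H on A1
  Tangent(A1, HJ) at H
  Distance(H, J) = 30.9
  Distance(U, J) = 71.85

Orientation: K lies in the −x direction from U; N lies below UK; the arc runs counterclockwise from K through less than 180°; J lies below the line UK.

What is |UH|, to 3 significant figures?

60.9

U is at the origin; U and K share the same y with |UK| = 47.2 and K on the −x side, so K = (-47.2, 0.00). Since A1 is tangent to UK there, NK ⟂ UK, so N = K + (0, -12.3) = (-47.2, -12.3). Since NH ⟂ HJ (tangency), |NJ| = √(12.3² + 30.9²) = 33.3 regardless of where H sits on A1. So J lies on both circle(U, 71.85) and circle(N, 33.3); the below-UK intersection is J = (-56.7, -44.2). H is the foot of the tangent from J: H = (-59.4, -13.4).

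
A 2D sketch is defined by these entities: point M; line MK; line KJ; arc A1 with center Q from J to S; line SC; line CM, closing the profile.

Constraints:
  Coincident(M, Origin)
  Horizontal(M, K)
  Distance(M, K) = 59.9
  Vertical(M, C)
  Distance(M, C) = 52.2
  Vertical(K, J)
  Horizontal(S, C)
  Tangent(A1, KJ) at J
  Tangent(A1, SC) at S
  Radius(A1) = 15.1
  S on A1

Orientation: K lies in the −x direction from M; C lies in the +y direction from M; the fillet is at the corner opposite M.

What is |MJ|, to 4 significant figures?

70.46

M is at the origin; M and K share the same y with |MK| = 59.9 and K on the −x side, so K = (-59.90, 0.000). M and C share the same x with |MC| = 52.2 and C on the +y side, so C = (0.000, 52.20). The virtual corner opposite M is at (-59.90, 52.20). Since A1 is tangent to KJ there, QJ ⟂ KJ and tangency of A1 to SC means the radius QS is perpendicular to SC, with radius 15.1, so the center Q sits 15.1 in from both sides at Q = (-44.80, 37.10). That places the tangent points at J = (-59.90, 37.10) on KJ and S = (-44.80, 52.20) on SC. Then |MJ| = |J − M| = 70.46.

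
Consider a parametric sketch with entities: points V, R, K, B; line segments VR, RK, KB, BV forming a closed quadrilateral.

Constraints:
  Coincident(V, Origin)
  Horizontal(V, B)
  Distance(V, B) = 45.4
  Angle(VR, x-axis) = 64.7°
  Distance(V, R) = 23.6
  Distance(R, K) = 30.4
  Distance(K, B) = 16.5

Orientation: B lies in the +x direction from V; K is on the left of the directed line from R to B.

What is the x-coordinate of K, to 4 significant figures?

39.93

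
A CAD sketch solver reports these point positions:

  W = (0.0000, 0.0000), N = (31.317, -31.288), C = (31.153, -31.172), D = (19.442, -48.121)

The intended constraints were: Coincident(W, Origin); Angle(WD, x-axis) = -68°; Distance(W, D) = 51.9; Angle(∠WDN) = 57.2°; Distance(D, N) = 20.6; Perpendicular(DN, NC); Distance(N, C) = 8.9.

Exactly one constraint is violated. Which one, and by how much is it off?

Distance(N, C) = 8.9 — off by 8.70.

W = (0.00, 0.00) ✓; WD at -68.00° ✓; |WD| = 51.90 ✓; ∠WDN = 57.20° ✓; |DN| = 20.60 ✓; ∠(DN, NC) = 89.93° ✓; |NC| = 0.2009 ✗.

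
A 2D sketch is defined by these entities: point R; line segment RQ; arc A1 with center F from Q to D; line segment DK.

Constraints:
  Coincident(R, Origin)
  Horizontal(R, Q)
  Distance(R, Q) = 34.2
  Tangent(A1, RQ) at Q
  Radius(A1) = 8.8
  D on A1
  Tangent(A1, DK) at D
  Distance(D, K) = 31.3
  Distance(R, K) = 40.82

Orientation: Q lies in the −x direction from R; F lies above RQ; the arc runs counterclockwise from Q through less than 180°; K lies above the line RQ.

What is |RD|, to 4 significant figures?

26.51

Checks: |RQ| = 34.20 ✓; |FD| = 8.800 ✓; ∠(FD, DK) = 90.00° ✓; |DK| = 31.30 ✓; |RK| = 40.82 ✓.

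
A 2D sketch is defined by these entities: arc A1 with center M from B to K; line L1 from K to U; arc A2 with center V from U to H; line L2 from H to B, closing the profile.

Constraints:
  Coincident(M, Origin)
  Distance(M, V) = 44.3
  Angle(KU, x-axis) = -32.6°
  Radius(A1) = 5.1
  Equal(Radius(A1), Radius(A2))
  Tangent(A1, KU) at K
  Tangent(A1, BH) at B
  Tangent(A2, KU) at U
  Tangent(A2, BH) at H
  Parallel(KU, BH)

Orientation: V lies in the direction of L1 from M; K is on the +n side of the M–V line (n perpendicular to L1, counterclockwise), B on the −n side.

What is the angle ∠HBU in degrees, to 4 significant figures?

12.97°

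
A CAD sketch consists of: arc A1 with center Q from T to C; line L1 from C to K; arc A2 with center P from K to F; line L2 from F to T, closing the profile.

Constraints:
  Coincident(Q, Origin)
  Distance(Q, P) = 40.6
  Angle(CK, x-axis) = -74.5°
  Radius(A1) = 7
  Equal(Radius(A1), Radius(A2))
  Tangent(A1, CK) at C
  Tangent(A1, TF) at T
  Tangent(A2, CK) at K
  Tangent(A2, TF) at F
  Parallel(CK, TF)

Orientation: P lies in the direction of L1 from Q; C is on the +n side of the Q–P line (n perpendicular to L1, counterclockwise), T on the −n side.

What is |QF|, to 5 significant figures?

41.199

The slot axis is L1's direction at -74.5°, so u = (cos -74.5°, sin -74.5°) = (0.26724, -0.96363) and n = (−sin -74.5°, cos -74.5°) = (0.96363, 0.26724). Q is at the origin and P lies 40.6 along u from Q, so P = 40.6·u = (10.850, -39.123). Tangency of A1 to both parallel lines with radius 7.0 puts C and T at Q ± 7.0·n: C = (6.7454, 1.8707), T = (-6.7454, -1.8707). Equal radii place K and F the same way about P: K = P + 7.0·n = (17.595, -37.253), F = P − 7.0·n = (4.1045, -40.994). Then |QF| = |F − Q| = 41.199.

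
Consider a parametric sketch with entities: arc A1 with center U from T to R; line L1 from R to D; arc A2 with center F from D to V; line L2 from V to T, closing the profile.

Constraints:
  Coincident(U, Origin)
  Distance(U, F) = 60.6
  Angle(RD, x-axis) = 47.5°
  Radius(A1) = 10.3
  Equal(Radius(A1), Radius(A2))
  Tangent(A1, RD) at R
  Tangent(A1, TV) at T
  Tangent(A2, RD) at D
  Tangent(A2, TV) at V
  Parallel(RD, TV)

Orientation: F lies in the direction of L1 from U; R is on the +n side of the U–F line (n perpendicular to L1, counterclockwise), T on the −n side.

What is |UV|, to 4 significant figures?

61.47

The slot axis is L1's direction at 47.5°, so u = (cos 47.5°, sin 47.5°) = (0.6756, 0.7373) and n = (−sin 47.5°, cos 47.5°) = (-0.7373, 0.6756). U is at the origin and F lies 60.6 along u from U, so F = 60.6·u = (40.94, 44.68). Tangency of A1 to both parallel lines with radius 10.3 puts R and T at U ± 10.3·n: R = (-7.594, 6.959), T = (7.594, -6.959). Equal radii place D and V the same way about F: D = F + 10.3·n = (33.35, 51.64), V = F − 10.3·n = (48.53, 37.72). Then |UV| = |V − U| = 61.47.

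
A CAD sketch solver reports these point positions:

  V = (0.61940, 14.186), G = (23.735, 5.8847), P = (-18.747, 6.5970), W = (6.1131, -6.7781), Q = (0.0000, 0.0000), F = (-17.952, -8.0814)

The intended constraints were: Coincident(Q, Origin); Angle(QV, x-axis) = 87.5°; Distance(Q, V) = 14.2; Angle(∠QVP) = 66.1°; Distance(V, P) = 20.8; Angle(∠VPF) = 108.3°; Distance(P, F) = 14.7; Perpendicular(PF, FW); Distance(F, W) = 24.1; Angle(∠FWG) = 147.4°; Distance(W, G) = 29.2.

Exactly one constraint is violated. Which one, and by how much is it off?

Distance(W, G) = 29.2 — off by 7.50.

Q = (0.00, 0.00) ✓; QV at 87.50° ✓; |QV| = 14.20 ✓; ∠QVP = 66.10° ✓; |VP| = 20.80 ✓; ∠VPF = 108.3° ✓; |PF| = 14.70 ✓; ∠(PF, FW) = 90.00° ✓; |FW| = 24.10 ✓; ∠FWG = 147.4° ✓; |WG| = 21.70 ✗.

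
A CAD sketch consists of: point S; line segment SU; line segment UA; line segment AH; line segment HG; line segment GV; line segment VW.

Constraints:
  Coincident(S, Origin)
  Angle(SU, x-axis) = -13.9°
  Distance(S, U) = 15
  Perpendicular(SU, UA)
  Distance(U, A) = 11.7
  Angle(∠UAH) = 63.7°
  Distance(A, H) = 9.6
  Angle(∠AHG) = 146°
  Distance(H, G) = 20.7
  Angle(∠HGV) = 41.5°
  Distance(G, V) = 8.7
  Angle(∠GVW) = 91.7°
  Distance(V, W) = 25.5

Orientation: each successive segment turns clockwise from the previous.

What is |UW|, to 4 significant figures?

24.61

S is at the origin; SU runs at -13.9° with length 15.0, so U = (14.56, -3.603). SU is perpendicular to UA, so UA runs at -103.9°; with |UA| = 11.7, A = (11.75, -14.96). ∠UAH = 63.7° gives AH at 139.8° from the x-axis; with |AH| = 9.6, H = (4.418, -8.764). ∠AHG = 146.0° gives HG at 105.8° from the x-axis; with |HG| = 20.7, G = (-1.219, 11.15). ∠HGV = 41.5° gives GV at -32.70° from the x-axis; with |GV| = 8.7, V = (6.103, 6.453). ∠GVW = 91.7° gives VW at -121.0° from the x-axis; with |VW| = 25.5, W = (-7.031, -15.40). Then |UW| = |W − U| = 24.61.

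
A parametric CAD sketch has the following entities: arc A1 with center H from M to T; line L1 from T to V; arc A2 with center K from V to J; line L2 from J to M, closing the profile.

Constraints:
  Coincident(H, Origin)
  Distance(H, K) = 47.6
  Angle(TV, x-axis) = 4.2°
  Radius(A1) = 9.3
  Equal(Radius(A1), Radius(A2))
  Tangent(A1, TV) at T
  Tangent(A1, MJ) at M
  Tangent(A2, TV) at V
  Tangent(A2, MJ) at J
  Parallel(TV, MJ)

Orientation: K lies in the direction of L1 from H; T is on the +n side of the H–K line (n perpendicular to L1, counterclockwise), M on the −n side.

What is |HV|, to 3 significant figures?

48.5

Tangency of A1 to both parallel lines with radius 9.3 puts T and M at H ± 9.3·n: T = (-0.681, 9.28), M = (0.681, -9.28). Equal radii place V and J the same way about K: V = K + 9.3·n = (46.8, 12.8), J = K − 9.3·n = (48.2, -5.79). Then |HV| = |V − H| = 48.5.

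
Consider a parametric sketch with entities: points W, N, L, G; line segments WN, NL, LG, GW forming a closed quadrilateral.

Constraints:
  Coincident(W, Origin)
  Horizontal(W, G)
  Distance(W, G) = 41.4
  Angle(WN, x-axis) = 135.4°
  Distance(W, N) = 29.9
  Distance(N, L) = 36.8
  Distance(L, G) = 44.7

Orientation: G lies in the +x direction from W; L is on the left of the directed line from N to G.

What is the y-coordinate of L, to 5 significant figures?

34.478

Checks: |NL| = 36.80 ✓; |LG| = 44.70 ✓.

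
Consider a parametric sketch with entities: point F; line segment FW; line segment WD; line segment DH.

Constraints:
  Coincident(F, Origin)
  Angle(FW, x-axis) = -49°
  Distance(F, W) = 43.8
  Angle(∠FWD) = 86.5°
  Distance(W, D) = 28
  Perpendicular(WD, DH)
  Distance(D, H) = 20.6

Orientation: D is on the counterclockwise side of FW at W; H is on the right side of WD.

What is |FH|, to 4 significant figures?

69.12

F is at the origin; FW runs at -49.0° with length 43.8, so W = 43.8·(cos -49.0°, sin -49.0°) = (28.74, -33.06). ∠FWD = 86.5°, so WD runs at -49.0° + (180° − 86.5°) = 44.50° from the x-axis; with |WD| = 28.0, D = W + 28.0·(cos 44.50°, sin 44.50°) = (48.71, -13.43). WD ⟂ DH; with |DH| = 20.6 on the right of WD, H = D + 20.6·(0.7009, -0.7133) = (63.15, -28.12). Then |FH| = |H − F| = 69.12.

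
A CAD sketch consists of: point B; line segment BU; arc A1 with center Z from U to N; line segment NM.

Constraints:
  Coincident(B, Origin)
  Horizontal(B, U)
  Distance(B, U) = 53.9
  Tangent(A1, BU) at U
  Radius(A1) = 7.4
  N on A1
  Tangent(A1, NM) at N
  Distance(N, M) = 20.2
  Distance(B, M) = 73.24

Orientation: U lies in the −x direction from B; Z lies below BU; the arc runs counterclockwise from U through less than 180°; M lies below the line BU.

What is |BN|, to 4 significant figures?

60.55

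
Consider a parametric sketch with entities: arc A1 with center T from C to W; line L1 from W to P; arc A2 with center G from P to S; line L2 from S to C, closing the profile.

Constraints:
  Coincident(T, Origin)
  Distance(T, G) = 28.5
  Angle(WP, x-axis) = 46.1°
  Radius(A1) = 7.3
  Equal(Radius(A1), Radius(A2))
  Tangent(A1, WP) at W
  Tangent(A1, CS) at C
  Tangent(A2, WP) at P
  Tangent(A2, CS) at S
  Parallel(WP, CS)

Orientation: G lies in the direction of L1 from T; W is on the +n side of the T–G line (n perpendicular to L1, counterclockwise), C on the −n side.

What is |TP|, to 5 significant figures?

29.420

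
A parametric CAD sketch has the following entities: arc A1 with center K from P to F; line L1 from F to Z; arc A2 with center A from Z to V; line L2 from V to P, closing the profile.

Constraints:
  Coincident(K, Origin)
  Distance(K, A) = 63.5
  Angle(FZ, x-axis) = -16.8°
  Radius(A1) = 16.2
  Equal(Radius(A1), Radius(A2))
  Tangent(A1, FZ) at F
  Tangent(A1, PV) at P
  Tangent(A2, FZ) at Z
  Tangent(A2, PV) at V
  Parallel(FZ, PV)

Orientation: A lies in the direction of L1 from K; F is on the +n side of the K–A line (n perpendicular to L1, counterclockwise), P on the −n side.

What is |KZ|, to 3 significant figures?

65.5

The slot axis is L1's direction at -16.8°, so u = (cos -16.8°, sin -16.8°) = (0.957, -0.289) and n = (−sin -16.8°, cos -16.8°) = (0.289, 0.957). K is at the origin and A lies 63.5 along u from K, so A = 63.5·u = (60.8, -18.4). Tangency of A1 to both parallel lines with radius 16.2 puts F and P at K ± 16.2·n: F = (4.68, 15.5), P = (-4.68, -15.5). Equal radii place Z and V the same way about A: Z = A + 16.2·n = (65.5, -2.84), V = A − 16.2·n = (56.1, -33.9). Then |KZ| = |Z − K| = 65.5.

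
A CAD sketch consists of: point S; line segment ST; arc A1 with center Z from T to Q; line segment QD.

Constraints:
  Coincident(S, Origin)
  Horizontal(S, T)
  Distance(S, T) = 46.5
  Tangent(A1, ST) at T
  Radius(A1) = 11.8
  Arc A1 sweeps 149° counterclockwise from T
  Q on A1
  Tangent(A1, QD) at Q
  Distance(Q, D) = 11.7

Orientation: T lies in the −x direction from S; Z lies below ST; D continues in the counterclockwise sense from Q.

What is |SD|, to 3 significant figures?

50.9

S is at the origin; ST is horizontal with |ST| = 46.5 and T on the −x side, so T = (-46.5, 0.00). Since A1 is tangent to ST there, ZT ⟂ ST, so Z = T + (0, -11.8) = (-46.5, -11.8). On A1, T sits at bearing 90° from Z; a 149° counterclockwise sweep puts Q at bearing 239°, so Q = Z + 11.8·(cos 239°, sin 239°) = (-52.6, -21.9). Since A1 is tangent to QD there, ZQ ⟂ QD, so QD runs along (−sin 239°, cos 239°); with |QD| = 11.7, D = (-42.5, -27.9). Then |SD| = |D − S| = 50.9.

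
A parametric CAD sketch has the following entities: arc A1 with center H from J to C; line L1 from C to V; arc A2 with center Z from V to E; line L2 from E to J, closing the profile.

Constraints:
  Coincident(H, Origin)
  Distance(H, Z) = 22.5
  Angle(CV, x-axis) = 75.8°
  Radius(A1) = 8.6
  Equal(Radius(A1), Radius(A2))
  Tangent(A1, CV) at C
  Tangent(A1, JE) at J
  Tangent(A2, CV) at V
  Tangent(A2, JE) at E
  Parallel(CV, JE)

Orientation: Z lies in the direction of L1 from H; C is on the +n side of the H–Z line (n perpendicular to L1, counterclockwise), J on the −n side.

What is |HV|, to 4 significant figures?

24.09

The slot axis is L1's direction at 75.8°, so u = (cos 75.8°, sin 75.8°) = (0.2453, 0.9694) and n = (−sin 75.8°, cos 75.8°) = (-0.9694, 0.2453). H is at the origin and Z lies 22.5 along u from H, so Z = 22.5·u = (5.519, 21.81). Tangency of A1 to both parallel lines with radius 8.6 puts C and J at H ± 8.6·n: C = (-8.337, 2.110), J = (8.337, -2.110). Equal radii place V and E the same way about Z: V = Z + 8.6·n = (-2.818, 23.92), E = Z − 8.6·n = (13.86, 19.70). Then |HV| = |V − H| = 24.09.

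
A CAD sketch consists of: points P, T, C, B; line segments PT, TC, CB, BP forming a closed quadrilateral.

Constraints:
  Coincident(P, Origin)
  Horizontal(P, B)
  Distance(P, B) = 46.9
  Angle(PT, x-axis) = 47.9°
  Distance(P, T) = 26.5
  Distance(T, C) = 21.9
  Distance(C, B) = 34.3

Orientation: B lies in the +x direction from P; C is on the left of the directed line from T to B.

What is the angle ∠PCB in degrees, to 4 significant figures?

66.95°

Checks: P = (0.00, 0.00) ✓; |TC| = 21.90 ✓; |CB| = 34.30 ✓.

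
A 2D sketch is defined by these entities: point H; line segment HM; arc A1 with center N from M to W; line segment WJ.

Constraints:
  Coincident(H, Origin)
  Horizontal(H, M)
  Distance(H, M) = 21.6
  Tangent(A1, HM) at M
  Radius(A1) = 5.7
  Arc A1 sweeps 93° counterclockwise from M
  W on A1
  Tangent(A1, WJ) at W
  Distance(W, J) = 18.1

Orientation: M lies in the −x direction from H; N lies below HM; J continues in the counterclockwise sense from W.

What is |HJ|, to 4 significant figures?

35.69

H is at the origin; HM is horizontal with |HM| = 21.6 and M on the −x side, so M = (-21.60, 0.000). The tangent condition forces NM to be normal to HM, so N = M + (0, -5.7) = (-21.60, -5.700). On A1, M sits at bearing 90° from N; a 93° counterclockwise sweep puts W at bearing 183°, so W = N + 5.7·(cos 183°, sin 183°) = (-27.29, -5.998). Tangency of A1 to WJ means the radius NW is perpendicular to WJ, so WJ runs along (−sin 183°, cos 183°); with |WJ| = 18.1, J = (-26.34, -24.07). Then |HJ| = |J − H| = 35.69.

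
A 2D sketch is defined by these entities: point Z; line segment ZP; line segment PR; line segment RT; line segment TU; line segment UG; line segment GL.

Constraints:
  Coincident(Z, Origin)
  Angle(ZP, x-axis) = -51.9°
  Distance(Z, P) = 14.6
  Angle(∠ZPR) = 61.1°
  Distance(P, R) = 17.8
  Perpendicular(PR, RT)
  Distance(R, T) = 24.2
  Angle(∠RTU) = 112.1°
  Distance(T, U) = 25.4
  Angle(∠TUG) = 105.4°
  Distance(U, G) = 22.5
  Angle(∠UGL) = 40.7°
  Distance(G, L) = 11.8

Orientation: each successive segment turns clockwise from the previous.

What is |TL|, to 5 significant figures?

26.345

Z is at the origin; ZP runs at -51.9° with length 14.6, so P = (9.0087, -11.489). ∠ZPR = 61.1° gives PR at -170.80° from the x-axis; with |PR| = 17.8, R = (-8.5623, -14.335). The perpendicularity gives RT at right angles to PR, so RT runs at 99.200°; with |RT| = 24.2, T = (-12.431, 9.5536). ∠RTU = 112.1° gives TU at 31.300° from the x-axis; with |TU| = 25.4, U = (9.2718, 22.749). ∠TUG = 105.4° gives UG at -43.300° from the x-axis; with |UG| = 22.5, G = (25.647, 7.3184). ∠UGL = 40.7° gives GL at 177.40° from the x-axis; with |GL| = 11.8, L = (13.859, 7.8537). Then |TL| = |L − T| = 26.345.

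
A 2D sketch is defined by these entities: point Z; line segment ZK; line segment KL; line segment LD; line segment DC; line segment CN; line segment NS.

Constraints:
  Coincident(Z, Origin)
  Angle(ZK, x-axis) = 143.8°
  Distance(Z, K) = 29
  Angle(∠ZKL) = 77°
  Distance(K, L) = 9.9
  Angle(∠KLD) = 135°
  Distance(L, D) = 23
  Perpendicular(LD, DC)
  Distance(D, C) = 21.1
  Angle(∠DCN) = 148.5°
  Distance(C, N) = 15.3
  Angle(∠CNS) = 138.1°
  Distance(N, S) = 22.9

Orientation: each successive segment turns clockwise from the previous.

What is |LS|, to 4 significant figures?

41.28

Z is at the origin; ZK runs at 143.8° with length 29.0, so K = (-23.40, 17.13). ∠ZKL = 77.0° gives KL at 40.80° from the x-axis; with |KL| = 9.9, L = (-15.91, 23.60). ∠KLD = 135.0° gives LD at -4.200° from the x-axis; with |LD| = 23.0, D = (7.031, 21.91). LD ⟂ DC, so DC runs at -94.20°; with |DC| = 21.1, C = (5.485, 0.8686). ∠DCN = 148.5° gives CN at -125.7° from the x-axis; with |CN| = 15.3, N = (-3.443, -11.56). ∠CNS = 138.1° gives NS at -167.6° from the x-axis; with |NS| = 22.9, S = (-25.81, -16.47). Then |LS| = |S − L| = 41.28.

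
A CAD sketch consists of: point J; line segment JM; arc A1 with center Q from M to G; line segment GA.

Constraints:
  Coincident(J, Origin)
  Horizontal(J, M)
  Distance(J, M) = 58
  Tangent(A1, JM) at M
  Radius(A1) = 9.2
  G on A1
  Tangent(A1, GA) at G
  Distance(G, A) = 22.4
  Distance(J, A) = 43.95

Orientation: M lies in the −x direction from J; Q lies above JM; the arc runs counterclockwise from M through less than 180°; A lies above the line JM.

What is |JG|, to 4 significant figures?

50.57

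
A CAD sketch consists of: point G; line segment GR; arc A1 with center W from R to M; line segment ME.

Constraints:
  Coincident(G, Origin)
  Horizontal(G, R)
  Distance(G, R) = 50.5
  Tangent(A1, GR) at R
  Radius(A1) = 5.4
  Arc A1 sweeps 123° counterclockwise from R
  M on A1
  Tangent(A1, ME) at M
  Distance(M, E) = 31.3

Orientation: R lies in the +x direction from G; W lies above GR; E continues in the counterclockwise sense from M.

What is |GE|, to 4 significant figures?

51.37

G is at the origin; G and R share the same y with |GR| = 50.5 and R on the +x side, so R = (50.50, 0.000). Tangency of A1 to GR means the radius WR is perpendicular to GR, so W = R + (0, 5.4) = (50.50, 5.400). On A1, R sits at bearing -90° from W; a 123° counterclockwise sweep puts M at bearing 33°, so M = W + 5.4·(cos 33°, sin 33°) = (55.03, 8.341). A1 meets ME tangentially, so WM is at right angles to ME, so ME runs along (−sin 33°, cos 33°); with |ME| = 31.3, E = (37.98, 34.59). Then |GE| = |E − G| = 51.37.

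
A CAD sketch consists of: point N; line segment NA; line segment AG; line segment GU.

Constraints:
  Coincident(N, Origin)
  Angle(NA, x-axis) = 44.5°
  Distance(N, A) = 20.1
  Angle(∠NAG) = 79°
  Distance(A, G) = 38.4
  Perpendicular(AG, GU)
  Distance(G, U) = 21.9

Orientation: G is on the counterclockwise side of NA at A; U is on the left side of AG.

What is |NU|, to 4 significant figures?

34.63

∠NAG = 79.0°, so AG runs at 44.5° + (180° − 79.0°) = 145.5° from the x-axis; with |AG| = 38.4, G = A + 38.4·(cos 145.5°, sin 145.5°) = (-17.31, 35.84). AG ⟂ GU; with |GU| = 21.9 on the left of AG, U = G + 21.9·(-0.5664, -0.8241) = (-29.71, 17.79). Then |NU| = |U − N| = 34.63.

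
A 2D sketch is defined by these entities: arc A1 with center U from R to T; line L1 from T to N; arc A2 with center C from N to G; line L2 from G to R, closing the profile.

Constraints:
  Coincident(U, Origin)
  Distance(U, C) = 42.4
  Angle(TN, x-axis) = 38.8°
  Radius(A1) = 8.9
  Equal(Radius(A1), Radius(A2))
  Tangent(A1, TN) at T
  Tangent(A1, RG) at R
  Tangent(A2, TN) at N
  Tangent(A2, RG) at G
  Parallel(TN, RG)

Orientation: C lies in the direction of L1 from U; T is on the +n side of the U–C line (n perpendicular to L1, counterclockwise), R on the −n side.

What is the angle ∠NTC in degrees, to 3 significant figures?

11.9°

Tangency of A1 to both parallel lines with radius 8.9 puts T and R at U ± 8.9·n: T = (-5.58, 6.94), R = (5.58, -6.94). Equal radii place N and G the same way about C: N = C + 8.9·n = (27.5, 33.5), G = C − 8.9·n = (38.6, 19.6). Then cos ∠NTC = TN·TC / (|TN||TC|), giving 11.9°.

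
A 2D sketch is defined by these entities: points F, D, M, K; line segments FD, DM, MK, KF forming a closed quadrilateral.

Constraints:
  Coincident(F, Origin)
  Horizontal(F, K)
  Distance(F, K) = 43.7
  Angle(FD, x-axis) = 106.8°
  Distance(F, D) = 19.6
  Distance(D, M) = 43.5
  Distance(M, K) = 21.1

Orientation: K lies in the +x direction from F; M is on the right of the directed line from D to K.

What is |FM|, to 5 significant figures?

28.175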